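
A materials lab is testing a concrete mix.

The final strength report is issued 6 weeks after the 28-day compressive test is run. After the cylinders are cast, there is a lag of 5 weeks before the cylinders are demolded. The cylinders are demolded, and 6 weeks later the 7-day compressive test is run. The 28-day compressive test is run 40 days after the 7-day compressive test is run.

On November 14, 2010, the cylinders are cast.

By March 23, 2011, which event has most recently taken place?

The cylinders are cast: Nov 14, 2010.
The cylinders are demolded: Nov 14, 2010 + 5 weeks = Dec 19, 2010.
The 7-day compressive test is run: Dec 19, 2010 + 6 weeks = Jan 30, 2011.
The 28-day compressive test is run: Jan 30, 2011 + 40 days = Mar 11, 2011.
The final strength report is issued: Mar 11, 2011 + 6 weeks = Apr 22, 2011.
Mar 23, 2011 falls between when the 28-day compressive test is run (Mar 11, 2011) and when the final strength report is issued (Apr 22, 2011).

The 28-day compressive test is run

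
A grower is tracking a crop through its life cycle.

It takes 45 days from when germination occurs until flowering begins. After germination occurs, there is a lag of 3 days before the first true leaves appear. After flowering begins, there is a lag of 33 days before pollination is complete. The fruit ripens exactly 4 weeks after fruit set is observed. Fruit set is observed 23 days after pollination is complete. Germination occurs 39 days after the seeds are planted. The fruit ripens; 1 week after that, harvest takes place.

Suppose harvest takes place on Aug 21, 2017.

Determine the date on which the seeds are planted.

Harvest takes place: Aug 21, 2017.
The fruit ripens: Aug 21, 2017 − 1 week = Aug 14, 2017.
Fruit set is observed: Aug 14, 2017 − 4 weeks = Jul 17, 2017.
Pollination is complete: Jul 17, 2017 − 23 days = Jun 24, 2017.
Flowering begins: Jun 24, 2017 − 33 days = May 22, 2017.
Germination occurs: May 22, 2017 − 45 days = Apr 7, 2017.
The seeds are planted: Apr 7, 2017 − 39 days = Feb 27, 2017.

Feb 27, 2017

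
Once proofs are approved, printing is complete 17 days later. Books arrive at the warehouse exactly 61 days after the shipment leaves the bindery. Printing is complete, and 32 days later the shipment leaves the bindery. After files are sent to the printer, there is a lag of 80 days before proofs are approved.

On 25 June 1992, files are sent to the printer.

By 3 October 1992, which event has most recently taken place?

Files are sent to the printer: Jun 25, 1992.
Proofs are approved: Jun 25, 1992 + 80 days = Sep 13, 1992.
Printing is complete: Sep 13, 1992 + 17 days = Sep 30, 1992.
The shipment leaves the bindery: Sep 30, 1992 + 32 days = Nov 1, 1992.
Books arrive at the warehouse: Nov 1, 1992 + 61 days = Jan 1, 1993.
Oct 3, 1992 falls between when printing is complete (Sep 30, 1992) and when the shipment leaves the bindery (Nov 1, 1992).

Printing is complete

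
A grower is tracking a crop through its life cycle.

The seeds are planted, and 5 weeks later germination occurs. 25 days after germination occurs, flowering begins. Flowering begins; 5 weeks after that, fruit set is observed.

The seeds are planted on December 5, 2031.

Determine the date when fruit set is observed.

The seeds are planted: Dec 5, 2031.
Germination occurs: Dec 5, 2031 + 5 weeks = Jan 9, 2032.
Flowering begins: Jan 9, 2032 + 25 days = Feb 3, 2032.
Fruit set is observed: Feb 3, 2032 + 5 weeks = Mar 9, 2032.

March 9, 2032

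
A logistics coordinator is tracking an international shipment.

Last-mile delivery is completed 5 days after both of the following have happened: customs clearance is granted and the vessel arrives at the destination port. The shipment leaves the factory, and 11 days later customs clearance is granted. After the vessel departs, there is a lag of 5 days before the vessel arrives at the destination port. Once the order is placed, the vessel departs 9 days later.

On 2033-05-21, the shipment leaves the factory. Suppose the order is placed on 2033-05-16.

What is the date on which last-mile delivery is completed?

The shipment leaves the factory: May 21, 2033.
Customs clearance is granted: May 21, 2033 + 11 days = Jun 1, 2033.
The order is placed: May 16, 2033.
The vessel departs: May 16, 2033 + 9 days = May 25, 2033.
The vessel arrives at the destination port: May 25, 2033 + 5 days = May 30, 2033.
Both prerequisites met — customs clearance is granted (Jun 1, 2033), the vessel arrives at the destination port (May 30, 2033); the later is Jun 1, 2033.
Last-mile delivery is completed: Jun 1, 2033 + 5 days = Jun 6, 2033.

2033-06-06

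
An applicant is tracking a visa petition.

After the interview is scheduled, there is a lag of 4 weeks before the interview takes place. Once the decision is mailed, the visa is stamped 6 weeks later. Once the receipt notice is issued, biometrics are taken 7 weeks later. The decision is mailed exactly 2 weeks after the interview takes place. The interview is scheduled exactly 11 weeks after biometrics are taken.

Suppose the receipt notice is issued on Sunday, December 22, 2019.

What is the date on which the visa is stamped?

The receipt notice is issued: Dec 22, 2019.
Biometrics are taken: Dec 22, 2019 + 7 weeks = Feb 9, 2020.
The interview is scheduled: Feb 9, 2020 + 11 weeks = Apr 26, 2020.
The interview takes place: Apr 26, 2020 + 4 weeks = May 24, 2020.
The decision is mailed: May 24, 2020 + 2 weeks = Jun 7, 2020.
The visa is stamped: Jun 7, 2020 + 6 weeks = Jul 19, 2020.

Sunday, July 19, 2020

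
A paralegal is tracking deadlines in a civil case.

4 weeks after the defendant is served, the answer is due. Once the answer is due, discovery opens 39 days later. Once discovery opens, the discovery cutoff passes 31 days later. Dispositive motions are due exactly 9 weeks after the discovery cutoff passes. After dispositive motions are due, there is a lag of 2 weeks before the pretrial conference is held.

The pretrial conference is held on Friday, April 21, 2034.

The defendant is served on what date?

The pretrial conference is held: Apr 21, 2034.
Dispositive motions are due: Apr 21, 2034 − 2 weeks = Apr 7, 2034.
The discovery cutoff passes: Apr 7, 2034 − 9 weeks = Feb 3, 2034.
Discovery opens: Feb 3, 2034 − 31 days = Jan 3, 2034.
The answer is due: Jan 3, 2034 − 39 days = Nov 25, 2033.
The defendant is served: Nov 25, 2033 − 4 weeks = Oct 28, 2033.

Friday, October 28, 2033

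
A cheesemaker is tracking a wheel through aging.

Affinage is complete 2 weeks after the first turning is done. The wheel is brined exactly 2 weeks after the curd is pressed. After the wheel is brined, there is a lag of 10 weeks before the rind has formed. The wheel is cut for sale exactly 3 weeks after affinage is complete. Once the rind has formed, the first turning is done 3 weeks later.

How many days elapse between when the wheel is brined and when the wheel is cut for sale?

Causal path: the wheel is brined → the rind has formed → the first turning is done → affinage is complete → the wheel is cut for sale.
Total delay along the path: 10 + 3 + 2 + 3 weeks = 18 weeks = 126 days.

126 days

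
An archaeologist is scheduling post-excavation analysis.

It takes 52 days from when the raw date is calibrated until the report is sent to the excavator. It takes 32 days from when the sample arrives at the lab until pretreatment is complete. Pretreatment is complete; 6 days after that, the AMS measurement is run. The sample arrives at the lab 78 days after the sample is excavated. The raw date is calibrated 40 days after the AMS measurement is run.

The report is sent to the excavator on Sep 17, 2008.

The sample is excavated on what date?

Feb 22, 2008

The report is sent to the excavator: Sep 17, 2008.
The raw date is calibrated: Sep 17, 2008 − 52 days = Jul 27, 2008.
The AMS measurement is run: Jul 27, 2008 − 40 days = Jun 17, 2008.
Pretreatment is complete: Jun 17, 2008 − 6 days = Jun 11, 2008.
The sample arrives at the lab: Jun 11, 2008 − 32 days = May 10, 2008.
The sample is excavated: May 10, 2008 − 78 days = Feb 22, 2008.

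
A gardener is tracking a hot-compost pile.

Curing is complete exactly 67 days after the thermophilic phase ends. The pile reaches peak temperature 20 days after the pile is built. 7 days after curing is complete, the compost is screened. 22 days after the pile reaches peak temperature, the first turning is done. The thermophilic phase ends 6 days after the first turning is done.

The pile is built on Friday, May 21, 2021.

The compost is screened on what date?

The pile is built: May 21, 2021.
The pile reaches peak temperature: May 21, 2021 + 20 days = Jun 10, 2021.
The first turning is done: Jun 10, 2021 + 22 days = Jul 2, 2021.
The thermophilic phase ends: Jul 2, 2021 + 6 days = Jul 8, 2021.
Curing is complete: Jul 8, 2021 + 67 days = Sep 13, 2021.
The compost is screened: Sep 13, 2021 + 7 days = Sep 20, 2021.

Monday, September 20, 2021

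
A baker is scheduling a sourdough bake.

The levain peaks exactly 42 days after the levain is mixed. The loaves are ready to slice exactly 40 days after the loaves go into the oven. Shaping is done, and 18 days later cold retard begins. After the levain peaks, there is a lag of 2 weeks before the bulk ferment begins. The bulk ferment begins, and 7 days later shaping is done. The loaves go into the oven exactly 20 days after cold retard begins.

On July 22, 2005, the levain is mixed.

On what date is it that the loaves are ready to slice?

The levain is mixed: Jul 22, 2005.
The levain peaks: Jul 22, 2005 + 42 days = Sep 2, 2005.
The bulk ferment begins: Sep 2, 2005 + 2 weeks = Sep 16, 2005.
Shaping is done: Sep 16, 2005 + 7 days = Sep 23, 2005.
Cold retard begins: Sep 23, 2005 + 18 days = Oct 11, 2005.
The loaves go into the oven: Oct 11, 2005 + 20 days = Oct 31, 2005.
The loaves are ready to slice: Oct 31, 2005 + 40 days = Dec 10, 2005.

December 10, 2005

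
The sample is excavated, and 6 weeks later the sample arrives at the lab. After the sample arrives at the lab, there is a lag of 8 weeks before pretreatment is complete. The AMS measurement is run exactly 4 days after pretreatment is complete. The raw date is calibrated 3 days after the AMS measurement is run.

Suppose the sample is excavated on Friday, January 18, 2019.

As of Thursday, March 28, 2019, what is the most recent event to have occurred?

The sample is excavated: Jan 18, 2019.
The sample arrives at the lab: Jan 18, 2019 + 6 weeks = Mar 1, 2019.
Pretreatment is complete: Mar 1, 2019 + 8 weeks = Apr 26, 2019.
The AMS measurement is run: Apr 26, 2019 + 4 days = Apr 30, 2019.
The raw date is calibrated: Apr 30, 2019 + 3 days = May 3, 2019.
Mar 28, 2019 falls between when the sample arrives at the lab (Mar 1, 2019) and when pretreatment is complete (Apr 26, 2019).

The sample arrives at the lab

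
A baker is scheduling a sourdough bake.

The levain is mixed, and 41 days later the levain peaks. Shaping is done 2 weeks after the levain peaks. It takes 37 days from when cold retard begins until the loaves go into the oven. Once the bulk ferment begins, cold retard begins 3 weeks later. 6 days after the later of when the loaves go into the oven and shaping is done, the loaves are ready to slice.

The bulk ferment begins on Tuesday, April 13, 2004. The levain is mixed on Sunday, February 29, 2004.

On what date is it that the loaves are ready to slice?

Wednesday, June 16, 2004

The bulk ferment begins: Apr 13, 2004.
Cold retard begins: Apr 13, 2004 + 3 weeks = May 4, 2004.
The loaves go into the oven: May 4, 2004 + 37 days = Jun 10, 2004.
The levain is mixed: Feb 29, 2004.
The levain peaks: Feb 29, 2004 + 41 days = Apr 10, 2004.
Shaping is done: Apr 10, 2004 + 2 weeks = Apr 24, 2004.
Both prerequisites met — the loaves go into the oven (Jun 10, 2004), shaping is done (Apr 24, 2004); the later is Jun 10, 2004.
The loaves are ready to slice: Jun 10, 2004 + 6 days = Jun 16, 2004.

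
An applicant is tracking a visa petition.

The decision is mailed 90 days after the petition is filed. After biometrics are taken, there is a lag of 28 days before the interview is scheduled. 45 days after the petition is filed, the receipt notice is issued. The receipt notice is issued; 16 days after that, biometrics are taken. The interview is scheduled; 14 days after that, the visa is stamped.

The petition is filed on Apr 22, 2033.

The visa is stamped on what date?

Aug 3, 2033

The petition is filed: Apr 22, 2033.
The receipt notice is issued: Apr 22, 2033 + 45 days = Jun 6, 2033.
Biometrics are taken: Jun 6, 2033 + 16 days = Jun 22, 2033.
The interview is scheduled: Jun 22, 2033 + 28 days = Jul 20, 2033.
The visa is stamped: Jul 20, 2033 + 14 days = Aug 3, 2033.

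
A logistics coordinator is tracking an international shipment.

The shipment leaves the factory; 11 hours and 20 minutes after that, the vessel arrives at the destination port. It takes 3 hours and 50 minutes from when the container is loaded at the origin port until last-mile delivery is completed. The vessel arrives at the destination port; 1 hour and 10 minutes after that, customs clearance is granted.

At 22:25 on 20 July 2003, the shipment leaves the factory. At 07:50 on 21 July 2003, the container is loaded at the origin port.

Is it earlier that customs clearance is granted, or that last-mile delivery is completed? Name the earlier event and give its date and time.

Customs clearance is granted — 10:55 on 21 July 2003

The shipment leaves the factory: 22:25 Jul 20, 2003.
The vessel arrives at the destination port: 22:25 Jul 20, 2003 + 11h20m = 09:45 Jul 21, 2003.
Customs clearance is granted: 09:45 Jul 21, 2003 + 1h10m = 10:55 Jul 21, 2003.
The container is loaded at the origin port: 07:50 Jul 21, 2003.
Last-mile delivery is completed: 07:50 Jul 21, 2003 + 3h50m = 11:40 Jul 21, 2003.
Comparing: customs clearance is granted at 10:55 Jul 21, 2003 vs last-mile delivery is completed at 11:40 Jul 21, 2003. Earlier: customs clearance is granted.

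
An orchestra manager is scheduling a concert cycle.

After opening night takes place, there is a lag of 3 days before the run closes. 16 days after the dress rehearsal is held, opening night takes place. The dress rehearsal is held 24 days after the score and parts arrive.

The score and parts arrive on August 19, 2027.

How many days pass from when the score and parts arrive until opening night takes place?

40 days

Causal path: the score and parts arrive → the dress rehearsal is held → opening night takes place.
Total delay along the path: 24 + 16 = 40 days.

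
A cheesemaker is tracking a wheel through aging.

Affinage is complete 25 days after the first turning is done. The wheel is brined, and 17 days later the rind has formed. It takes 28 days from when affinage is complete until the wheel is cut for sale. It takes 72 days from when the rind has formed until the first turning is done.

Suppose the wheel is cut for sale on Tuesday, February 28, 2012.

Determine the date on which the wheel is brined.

Sunday, October 9, 2011

The wheel is cut for sale: Feb 28, 2012.
Affinage is complete: Feb 28, 2012 − 28 days = Jan 31, 2012.
The first turning is done: Jan 31, 2012 − 25 days = Jan 6, 2012.
The rind has formed: Jan 6, 2012 − 72 days = Oct 26, 2011.
The wheel is brined: Oct 26, 2011 − 17 days = Oct 9, 2011.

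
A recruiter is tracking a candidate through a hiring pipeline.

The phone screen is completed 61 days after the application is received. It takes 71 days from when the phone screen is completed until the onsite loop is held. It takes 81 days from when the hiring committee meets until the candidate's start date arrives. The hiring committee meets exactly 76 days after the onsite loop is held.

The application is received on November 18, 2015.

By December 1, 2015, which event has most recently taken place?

The application is received: Nov 18, 2015.
The phone screen is completed: Nov 18, 2015 + 61 days = Jan 18, 2016.
The onsite loop is held: Jan 18, 2016 + 71 days = Mar 29, 2016.
The hiring committee meets: Mar 29, 2016 + 76 days = Jun 13, 2016.
The candidate's start date arrives: Jun 13, 2016 + 81 days = Sep 2, 2016.
Dec 1, 2015 falls between when the application is received (Nov 18, 2015) and when the phone screen is completed (Jan 18, 2016).

The application is received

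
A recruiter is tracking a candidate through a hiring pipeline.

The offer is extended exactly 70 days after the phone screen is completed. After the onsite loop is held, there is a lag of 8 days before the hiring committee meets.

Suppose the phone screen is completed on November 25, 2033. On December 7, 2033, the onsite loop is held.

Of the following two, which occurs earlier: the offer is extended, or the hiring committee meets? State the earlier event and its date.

The hiring committee meets — December 15, 2033

The phone screen is completed: Nov 25, 2033.
The offer is extended: Nov 25, 2033 + 70 days = Feb 3, 2034.
The onsite loop is held: Dec 7, 2033.
The hiring committee meets: Dec 7, 2033 + 8 days = Dec 15, 2033.
Comparing: the offer is extended on Feb 3, 2034 vs the hiring committee meets on Dec 15, 2033. Earlier: the hiring committee meets.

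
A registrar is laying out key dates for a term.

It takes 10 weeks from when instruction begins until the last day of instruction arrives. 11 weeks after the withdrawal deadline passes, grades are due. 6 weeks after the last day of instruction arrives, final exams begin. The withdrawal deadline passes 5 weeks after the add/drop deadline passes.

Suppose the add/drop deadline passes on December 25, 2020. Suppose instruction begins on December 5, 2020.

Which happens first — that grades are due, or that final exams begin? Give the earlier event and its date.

The add/drop deadline passes: Dec 25, 2020.
The withdrawal deadline passes: Dec 25, 2020 + 5 weeks = Jan 29, 2021.
Grades are due: Jan 29, 2021 + 11 weeks = Apr 16, 2021.
Instruction begins: Dec 5, 2020.
The last day of instruction arrives: Dec 5, 2020 + 10 weeks = Feb 13, 2021.
Final exams begin: Feb 13, 2021 + 6 weeks = Mar 27, 2021.
Comparing: grades are due on Apr 16, 2021 vs final exams begin on Mar 27, 2021. Earlier: final exams begin.

Final exams begin — March 27, 2021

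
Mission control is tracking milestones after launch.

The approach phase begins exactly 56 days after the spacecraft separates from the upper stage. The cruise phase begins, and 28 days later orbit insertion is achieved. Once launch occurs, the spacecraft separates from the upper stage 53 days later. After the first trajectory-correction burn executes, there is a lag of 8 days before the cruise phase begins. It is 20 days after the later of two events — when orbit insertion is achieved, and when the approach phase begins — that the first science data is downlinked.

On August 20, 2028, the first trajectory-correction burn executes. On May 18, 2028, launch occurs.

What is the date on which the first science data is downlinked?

The first trajectory-correction burn executes: Aug 20, 2028.
The cruise phase begins: Aug 20, 2028 + 8 days = Aug 28, 2028.
Orbit insertion is achieved: Aug 28, 2028 + 28 days = Sep 25, 2028.
Launch occurs: May 18, 2028.
The spacecraft separates from the upper stage: May 18, 2028 + 53 days = Jul 10, 2028.
The approach phase begins: Jul 10, 2028 + 56 days = Sep 4, 2028.
Both prerequisites met — orbit insertion is achieved (Sep 25, 2028), the approach phase begins (Sep 4, 2028); the later is Sep 25, 2028.
The first science data is downlinked: Sep 25, 2028 + 20 days = Oct 15, 2028.

October 15, 2028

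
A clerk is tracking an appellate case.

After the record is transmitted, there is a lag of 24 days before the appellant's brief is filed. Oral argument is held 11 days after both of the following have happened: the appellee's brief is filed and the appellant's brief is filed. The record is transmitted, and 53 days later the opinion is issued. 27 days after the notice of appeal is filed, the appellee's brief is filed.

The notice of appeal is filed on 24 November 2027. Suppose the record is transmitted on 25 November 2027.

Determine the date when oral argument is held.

1 January 2028

The notice of appeal is filed: Nov 24, 2027.
The appellee's brief is filed: Nov 24, 2027 + 27 days = Dec 21, 2027.
The record is transmitted: Nov 25, 2027.
The appellant's brief is filed: Nov 25, 2027 + 24 days = Dec 19, 2027.
Both prerequisites met — the appellee's brief is filed (Dec 21, 2027), the appellant's brief is filed (Dec 19, 2027); the later is Dec 21, 2027.
Oral argument is held: Dec 21, 2027 + 11 days = Jan 1, 2028.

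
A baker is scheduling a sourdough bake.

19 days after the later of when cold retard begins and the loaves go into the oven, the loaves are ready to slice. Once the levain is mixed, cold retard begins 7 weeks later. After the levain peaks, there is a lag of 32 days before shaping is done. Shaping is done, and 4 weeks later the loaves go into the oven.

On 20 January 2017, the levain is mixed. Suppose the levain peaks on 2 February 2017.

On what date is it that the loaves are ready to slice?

The levain is mixed: Jan 20, 2017.
Cold retard begins: Jan 20, 2017 + 7 weeks = Mar 10, 2017.
The levain peaks: Feb 2, 2017.
Shaping is done: Feb 2, 2017 + 32 days = Mar 6, 2017.
The loaves go into the oven: Mar 6, 2017 + 4 weeks = Apr 3, 2017.
Both prerequisites met — cold retard begins (Mar 10, 2017), the loaves go into the oven (Apr 3, 2017); the later is Apr 3, 2017.
The loaves are ready to slice: Apr 3, 2017 + 19 days = Apr 22, 2017.

22 April 2017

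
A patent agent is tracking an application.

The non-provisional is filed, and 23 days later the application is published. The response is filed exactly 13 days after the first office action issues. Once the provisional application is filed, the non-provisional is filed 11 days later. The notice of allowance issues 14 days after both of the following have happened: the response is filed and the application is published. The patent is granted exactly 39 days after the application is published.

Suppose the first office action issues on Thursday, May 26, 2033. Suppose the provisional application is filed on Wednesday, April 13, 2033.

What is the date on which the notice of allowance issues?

Wednesday, June 22, 2033

The first office action issues: May 26, 2033.
The response is filed: May 26, 2033 + 13 days = Jun 8, 2033.
The provisional application is filed: Apr 13, 2033.
The non-provisional is filed: Apr 13, 2033 + 11 days = Apr 24, 2033.
The application is published: Apr 24, 2033 + 23 days = May 17, 2033.
Both prerequisites met — the response is filed (Jun 8, 2033), the application is published (May 17, 2033); the later is Jun 8, 2033.
The notice of allowance issues: Jun 8, 2033 + 14 days = Jun 22, 2033.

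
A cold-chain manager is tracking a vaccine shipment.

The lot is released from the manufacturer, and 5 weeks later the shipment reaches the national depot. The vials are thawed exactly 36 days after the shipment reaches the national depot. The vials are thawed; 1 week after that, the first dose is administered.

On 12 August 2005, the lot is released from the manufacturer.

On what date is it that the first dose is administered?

29 October 2005

The lot is released from the manufacturer: Aug 12, 2005.
The shipment reaches the national depot: Aug 12, 2005 + 5 weeks = Sep 16, 2005.
The vials are thawed: Sep 16, 2005 + 36 days = Oct 22, 2005.
The first dose is administered: Oct 22, 2005 + 1 week = Oct 29, 2005.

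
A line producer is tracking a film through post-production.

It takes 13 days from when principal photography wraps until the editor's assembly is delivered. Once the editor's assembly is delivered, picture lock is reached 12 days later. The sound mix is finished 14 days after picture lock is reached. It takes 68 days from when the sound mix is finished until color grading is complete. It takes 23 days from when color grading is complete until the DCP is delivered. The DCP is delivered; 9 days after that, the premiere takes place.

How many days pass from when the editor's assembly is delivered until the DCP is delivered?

Causal path: the editor's assembly is delivered → picture lock is reached → the sound mix is finished → color grading is complete → the DCP is delivered.
Total delay along the path: 12 + 14 + 68 + 23 = 117 days.

117 days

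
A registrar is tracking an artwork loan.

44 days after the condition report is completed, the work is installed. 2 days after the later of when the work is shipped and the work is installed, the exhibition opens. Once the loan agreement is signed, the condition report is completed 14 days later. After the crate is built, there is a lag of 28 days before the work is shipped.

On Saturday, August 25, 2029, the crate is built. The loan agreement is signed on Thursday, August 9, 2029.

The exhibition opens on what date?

The crate is built: Aug 25, 2029.
The work is shipped: Aug 25, 2029 + 28 days = Sep 22, 2029.
The loan agreement is signed: Aug 9, 2029.
The condition report is completed: Aug 9, 2029 + 14 days = Aug 23, 2029.
The work is installed: Aug 23, 2029 + 44 days = Oct 6, 2029.
Both prerequisites met — the work is shipped (Sep 22, 2029), the work is installed (Oct 6, 2029); the later is Oct 6, 2029.
The exhibition opens: Oct 6, 2029 + 2 days = Oct 8, 2029.

Monday, October 8, 2029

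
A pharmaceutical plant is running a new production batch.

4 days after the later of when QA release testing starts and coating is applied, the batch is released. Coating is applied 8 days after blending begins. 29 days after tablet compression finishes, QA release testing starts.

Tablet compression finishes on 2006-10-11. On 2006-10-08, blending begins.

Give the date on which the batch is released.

2006-11-13

Tablet compression finishes: Oct 11, 2006.
QA release testing starts: Oct 11, 2006 + 29 days = Nov 9, 2006.
Blending begins: Oct 8, 2006.
Coating is applied: Oct 8, 2006 + 8 days = Oct 16, 2006.
Both prerequisites met — QA release testing starts (Nov 9, 2006), coating is applied (Oct 16, 2006); the later is Nov 9, 2006.
The batch is released: Nov 9, 2006 + 4 days = Nov 13, 2006.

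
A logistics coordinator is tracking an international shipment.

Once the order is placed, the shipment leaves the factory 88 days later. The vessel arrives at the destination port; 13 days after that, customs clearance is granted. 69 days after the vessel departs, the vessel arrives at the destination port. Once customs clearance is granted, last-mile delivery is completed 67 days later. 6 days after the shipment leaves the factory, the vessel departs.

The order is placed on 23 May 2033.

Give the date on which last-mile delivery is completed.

The order is placed: May 23, 2033.
The shipment leaves the factory: May 23, 2033 + 88 days = Aug 19, 2033.
The vessel departs: Aug 19, 2033 + 6 days = Aug 25, 2033.
The vessel arrives at the destination port: Aug 25, 2033 + 69 days = Nov 2, 2033.
Customs clearance is granted: Nov 2, 2033 + 13 days = Nov 15, 2033.
Last-mile delivery is completed: Nov 15, 2033 + 67 days = Jan 21, 2034.

21 January 2034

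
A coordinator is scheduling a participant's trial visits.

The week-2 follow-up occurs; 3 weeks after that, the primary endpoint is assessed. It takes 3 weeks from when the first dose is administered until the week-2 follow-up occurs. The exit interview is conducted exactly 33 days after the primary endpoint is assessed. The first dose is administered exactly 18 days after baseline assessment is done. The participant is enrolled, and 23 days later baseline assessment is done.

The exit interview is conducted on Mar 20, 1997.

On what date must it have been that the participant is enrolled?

The exit interview is conducted: Mar 20, 1997.
The primary endpoint is assessed: Mar 20, 1997 − 33 days = Feb 15, 1997.
The week-2 follow-up occurs: Feb 15, 1997 − 3 weeks = Jan 25, 1997.
The first dose is administered: Jan 25, 1997 − 3 weeks = Jan 4, 1997.
Baseline assessment is done: Jan 4, 1997 − 18 days = Dec 17, 1996.
The participant is enrolled: Dec 17, 1996 − 23 days = Nov 24, 1996.

Nov 24, 1996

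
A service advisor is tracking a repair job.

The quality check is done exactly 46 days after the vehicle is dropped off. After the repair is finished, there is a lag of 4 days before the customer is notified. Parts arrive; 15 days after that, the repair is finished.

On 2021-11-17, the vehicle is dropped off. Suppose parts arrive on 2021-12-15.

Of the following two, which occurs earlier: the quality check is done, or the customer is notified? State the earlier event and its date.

The vehicle is dropped off: Nov 17, 2021.
The quality check is done: Nov 17, 2021 + 46 days = Jan 2, 2022.
Parts arrive: Dec 15, 2021.
The repair is finished: Dec 15, 2021 + 15 days = Dec 30, 2021.
The customer is notified: Dec 30, 2021 + 4 days = Jan 3, 2022.
Comparing: the quality check is done on Jan 2, 2022 vs the customer is notified on Jan 3, 2022. Earlier: the quality check is done.

The quality check is done — 2022-01-02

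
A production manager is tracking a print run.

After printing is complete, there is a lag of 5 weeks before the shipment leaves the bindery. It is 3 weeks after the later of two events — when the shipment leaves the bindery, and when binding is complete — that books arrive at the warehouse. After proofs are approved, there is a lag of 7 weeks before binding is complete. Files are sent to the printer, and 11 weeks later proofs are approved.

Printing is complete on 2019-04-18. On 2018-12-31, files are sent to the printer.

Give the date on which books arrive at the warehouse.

2019-06-13

Printing is complete: Apr 18, 2019.
The shipment leaves the bindery: Apr 18, 2019 + 5 weeks = May 23, 2019.
Files are sent to the printer: Dec 31, 2018.
Proofs are approved: Dec 31, 2018 + 11 weeks = Mar 18, 2019.
Binding is complete: Mar 18, 2019 + 7 weeks = May 6, 2019.
Both prerequisites met — the shipment leaves the bindery (May 23, 2019), binding is complete (May 6, 2019); the later is May 23, 2019.
Books arrive at the warehouse: May 23, 2019 + 3 weeks = Jun 13, 2019.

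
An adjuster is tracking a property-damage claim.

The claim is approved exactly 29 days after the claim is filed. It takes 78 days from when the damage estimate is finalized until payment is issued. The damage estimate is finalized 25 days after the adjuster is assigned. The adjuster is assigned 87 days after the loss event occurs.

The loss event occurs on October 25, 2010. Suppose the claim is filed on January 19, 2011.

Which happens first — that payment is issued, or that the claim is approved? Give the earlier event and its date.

The loss event occurs: Oct 25, 2010.
The adjuster is assigned: Oct 25, 2010 + 87 days = Jan 20, 2011.
The damage estimate is finalized: Jan 20, 2011 + 25 days = Feb 14, 2011.
Payment is issued: Feb 14, 2011 + 78 days = May 3, 2011.
The claim is filed: Jan 19, 2011.
The claim is approved: Jan 19, 2011 + 29 days = Feb 17, 2011.
Comparing: payment is issued on May 3, 2011 vs the claim is approved on Feb 17, 2011. Earlier: the claim is approved.

The claim is approved — February 17, 2011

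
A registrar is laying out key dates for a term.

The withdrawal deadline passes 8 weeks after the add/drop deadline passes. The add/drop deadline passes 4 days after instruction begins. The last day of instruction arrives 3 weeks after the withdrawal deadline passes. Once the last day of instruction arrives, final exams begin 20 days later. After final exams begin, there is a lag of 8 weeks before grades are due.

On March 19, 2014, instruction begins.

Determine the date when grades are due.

Instruction begins: Mar 19, 2014.
The add/drop deadline passes: Mar 19, 2014 + 4 days = Mar 23, 2014.
The withdrawal deadline passes: Mar 23, 2014 + 8 weeks = May 18, 2014.
The last day of instruction arrives: May 18, 2014 + 3 weeks = Jun 8, 2014.
Final exams begin: Jun 8, 2014 + 20 days = Jun 28, 2014.
Grades are due: Jun 28, 2014 + 8 weeks = Aug 23, 2014.

August 23, 2014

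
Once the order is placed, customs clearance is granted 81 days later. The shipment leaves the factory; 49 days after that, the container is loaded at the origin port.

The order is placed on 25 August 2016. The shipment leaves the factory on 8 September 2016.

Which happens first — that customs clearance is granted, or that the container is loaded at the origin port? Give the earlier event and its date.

The container is loaded at the origin port — 27 October 2016

The order is placed: Aug 25, 2016.
Customs clearance is granted: Aug 25, 2016 + 81 days = Nov 14, 2016.
The shipment leaves the factory: Sep 8, 2016.
The container is loaded at the origin port: Sep 8, 2016 + 49 days = Oct 27, 2016.
Comparing: customs clearance is granted on Nov 14, 2016 vs the container is loaded at the origin port on Oct 27, 2016. Earlier: the container is loaded at the origin port.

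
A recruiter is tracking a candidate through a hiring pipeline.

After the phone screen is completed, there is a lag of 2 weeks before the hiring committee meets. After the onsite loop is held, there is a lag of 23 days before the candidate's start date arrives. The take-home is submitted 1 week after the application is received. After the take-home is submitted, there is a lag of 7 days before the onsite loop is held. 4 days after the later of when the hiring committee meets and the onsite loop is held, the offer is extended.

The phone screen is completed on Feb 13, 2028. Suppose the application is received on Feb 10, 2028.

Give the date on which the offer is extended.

The phone screen is completed: Feb 13, 2028.
The hiring committee meets: Feb 13, 2028 + 2 weeks = Feb 27, 2028.
The application is received: Feb 10, 2028.
The take-home is submitted: Feb 10, 2028 + 1 week = Feb 17, 2028.
The onsite loop is held: Feb 17, 2028 + 7 days = Feb 24, 2028.
Both prerequisites met — the hiring committee meets (Feb 27, 2028), the onsite loop is held (Feb 24, 2028); the later is Feb 27, 2028.
The offer is extended: Feb 27, 2028 + 4 days = Mar 2, 2028.

Mar 2, 2028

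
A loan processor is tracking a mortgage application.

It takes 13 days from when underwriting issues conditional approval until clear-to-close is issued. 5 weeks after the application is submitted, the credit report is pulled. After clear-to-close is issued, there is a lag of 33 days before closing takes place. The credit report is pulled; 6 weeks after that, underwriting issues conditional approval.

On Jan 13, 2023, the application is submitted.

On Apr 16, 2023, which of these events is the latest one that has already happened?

The application is submitted: Jan 13, 2023.
The credit report is pulled: Jan 13, 2023 + 5 weeks = Feb 17, 2023.
Underwriting issues conditional approval: Feb 17, 2023 + 6 weeks = Mar 31, 2023.
Clear-to-close is issued: Mar 31, 2023 + 13 days = Apr 13, 2023.
Closing takes place: Apr 13, 2023 + 33 days = May 16, 2023.
Apr 16, 2023 falls between when clear-to-close is issued (Apr 13, 2023) and when closing takes place (May 16, 2023).

Clear-to-close is issued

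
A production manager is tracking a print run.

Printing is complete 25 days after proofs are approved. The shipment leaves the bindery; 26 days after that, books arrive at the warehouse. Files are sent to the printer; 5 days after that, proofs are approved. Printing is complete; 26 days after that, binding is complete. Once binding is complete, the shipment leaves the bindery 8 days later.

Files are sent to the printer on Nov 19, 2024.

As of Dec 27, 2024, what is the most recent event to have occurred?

Files are sent to the printer: Nov 19, 2024.
Proofs are approved: Nov 19, 2024 + 5 days = Nov 24, 2024.
Printing is complete: Nov 24, 2024 + 25 days = Dec 19, 2024.
Binding is complete: Dec 19, 2024 + 26 days = Jan 14, 2025.
The shipment leaves the bindery: Jan 14, 2025 + 8 days = Jan 22, 2025.
Books arrive at the warehouse: Jan 22, 2025 + 26 days = Feb 17, 2025.
Dec 27, 2024 falls between when printing is complete (Dec 19, 2024) and when binding is complete (Jan 14, 2025).

Printing is complete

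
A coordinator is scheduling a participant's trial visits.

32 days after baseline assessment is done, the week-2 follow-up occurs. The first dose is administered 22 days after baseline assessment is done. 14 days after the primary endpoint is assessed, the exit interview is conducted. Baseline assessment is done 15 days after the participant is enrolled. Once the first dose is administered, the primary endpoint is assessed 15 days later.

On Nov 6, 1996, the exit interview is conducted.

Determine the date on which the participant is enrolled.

The exit interview is conducted: Nov 6, 1996.
The primary endpoint is assessed: Nov 6, 1996 − 14 days = Oct 23, 1996.
The first dose is administered: Oct 23, 1996 − 15 days = Oct 8, 1996.
Baseline assessment is done: Oct 8, 1996 − 22 days = Sep 16, 1996.
The participant is enrolled: Sep 16, 1996 − 15 days = Sep 1, 1996.

Sep 1, 1996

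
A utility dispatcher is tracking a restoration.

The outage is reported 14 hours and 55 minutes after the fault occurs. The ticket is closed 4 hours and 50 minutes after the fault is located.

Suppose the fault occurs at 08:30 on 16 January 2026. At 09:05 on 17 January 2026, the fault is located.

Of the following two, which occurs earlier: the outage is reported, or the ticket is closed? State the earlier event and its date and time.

The fault occurs: 08:30 Jan 16, 2026.
The outage is reported: 08:30 Jan 16, 2026 + 14h55m = 23:25 Jan 16, 2026.
The fault is located: 09:05 Jan 17, 2026.
The ticket is closed: 09:05 Jan 17, 2026 + 4h50m = 13:55 Jan 17, 2026.
Comparing: the outage is reported at 23:25 Jan 16, 2026 vs the ticket is closed at 13:55 Jan 17, 2026. Earlier: the outage is reported.

The outage is reported — 23:25 on 16 January 2026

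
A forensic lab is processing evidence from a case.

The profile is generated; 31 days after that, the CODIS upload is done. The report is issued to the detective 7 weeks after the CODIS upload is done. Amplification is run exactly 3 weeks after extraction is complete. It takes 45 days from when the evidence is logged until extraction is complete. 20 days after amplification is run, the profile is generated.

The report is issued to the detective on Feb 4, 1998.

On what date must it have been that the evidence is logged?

The report is issued to the detective: Feb 4, 1998.
The CODIS upload is done: Feb 4, 1998 − 7 weeks = Dec 17, 1997.
The profile is generated: Dec 17, 1997 − 31 days = Nov 16, 1997.
Amplification is run: Nov 16, 1997 − 20 days = Oct 27, 1997.
Extraction is complete: Oct 27, 1997 − 3 weeks = Oct 6, 1997.
The evidence is logged: Oct 6, 1997 − 45 days = Aug 22, 1997.

Aug 22, 1997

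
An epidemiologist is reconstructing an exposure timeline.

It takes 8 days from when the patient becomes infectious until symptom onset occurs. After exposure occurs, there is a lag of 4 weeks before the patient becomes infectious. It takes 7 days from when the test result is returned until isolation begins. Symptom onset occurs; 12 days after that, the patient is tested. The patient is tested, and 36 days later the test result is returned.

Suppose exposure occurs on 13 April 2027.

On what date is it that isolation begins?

Exposure occurs: Apr 13, 2027.
The patient becomes infectious: Apr 13, 2027 + 4 weeks = May 11, 2027.
Symptom onset occurs: May 11, 2027 + 8 days = May 19, 2027.
The patient is tested: May 19, 2027 + 12 days = May 31, 2027.
The test result is returned: May 31, 2027 + 36 days = Jul 6, 2027.
Isolation begins: Jul 6, 2027 + 7 days = Jul 13, 2027.

13 July 2027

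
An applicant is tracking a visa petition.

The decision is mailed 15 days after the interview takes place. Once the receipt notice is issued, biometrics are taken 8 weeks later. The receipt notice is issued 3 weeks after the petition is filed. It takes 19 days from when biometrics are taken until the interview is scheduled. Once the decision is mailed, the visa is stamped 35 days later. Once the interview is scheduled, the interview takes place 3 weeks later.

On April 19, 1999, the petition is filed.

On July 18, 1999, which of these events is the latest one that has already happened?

The petition is filed: Apr 19, 1999.
The receipt notice is issued: Apr 19, 1999 + 3 weeks = May 10, 1999.
Biometrics are taken: May 10, 1999 + 8 weeks = Jul 5, 1999.
The interview is scheduled: Jul 5, 1999 + 19 days = Jul 24, 1999.
The interview takes place: Jul 24, 1999 + 3 weeks = Aug 14, 1999.
The decision is mailed: Aug 14, 1999 + 15 days = Aug 29, 1999.
The visa is stamped: Aug 29, 1999 + 35 days = Oct 3, 1999.
Jul 18, 1999 falls between when biometrics are taken (Jul 5, 1999) and when the interview is scheduled (Jul 24, 1999).

Biometrics are taken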